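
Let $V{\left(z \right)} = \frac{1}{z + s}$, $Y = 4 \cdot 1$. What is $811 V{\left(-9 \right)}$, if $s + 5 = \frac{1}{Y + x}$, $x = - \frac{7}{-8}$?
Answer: $- \frac{31629}{538} \approx -58.79$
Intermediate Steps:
$x = \frac{7}{8}$ ($x = \left(-7\right) \left(- \frac{1}{8}\right) = \frac{7}{8} \approx 0.875$)
$Y = 4$
$s = - \frac{187}{39}$ ($s = -5 + \frac{1}{4 + \frac{7}{8}} = -5 + \frac{1}{\frac{39}{8}} = -5 + \frac{8}{39} = - \frac{187}{39} \approx -4.7949$)
$V{\left(z \right)} = \frac{1}{- \frac{187}{39} + z}$ ($V{\left(z \right)} = \frac{1}{z - \frac{187}{39}} = \frac{1}{- \frac{187}{39} + z}$)
$811 V{\left(-9 \right)} = 811 \frac{39}{-187 + 39 \left(-9\right)} = 811 \frac{39}{-187 - 351} = 811 \frac{39}{-538} = 811 \cdot 39 \left(- \frac{1}{538}\right) = 811 \left(- \frac{39}{538}\right) = - \frac{31629}{538}$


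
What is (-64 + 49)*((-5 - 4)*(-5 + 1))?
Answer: -540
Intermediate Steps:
(-64 + 49)*((-5 - 4)*(-5 + 1)) = -(-135)*(-4) = -15*36 = -540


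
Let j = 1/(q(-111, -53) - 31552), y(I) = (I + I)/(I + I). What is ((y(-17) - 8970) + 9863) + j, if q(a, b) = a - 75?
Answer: 28373771/31738 ≈ 894.00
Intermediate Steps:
y(I) = 1 (y(I) = (2*I)/((2*I)) = (2*I)*(1/(2*I)) = 1)
q(a, b) = -75 + a
j = -1/31738 (j = 1/((-75 - 111) - 31552) = 1/(-186 - 31552) = 1/(-31738) = -1/31738 ≈ -3.1508e-5)
((y(-17) - 8970) + 9863) + j = ((1 - 8970) + 9863) - 1/31738 = (-8969 + 9863) - 1/31738 = 894 - 1/31738 = 28373771/31738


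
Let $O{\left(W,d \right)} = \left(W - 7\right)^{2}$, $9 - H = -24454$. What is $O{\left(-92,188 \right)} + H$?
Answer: $34264$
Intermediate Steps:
$H = 24463$ ($H = 9 - -24454 = 9 + 24454 = 24463$)
$O{\left(W,d \right)} = \left(-7 + W\right)^{2}$
$O{\left(-92,188 \right)} + H = \left(-7 - 92\right)^{2} + 24463 = \left(-99\right)^{2} + 24463 = 9801 + 24463 = 34264$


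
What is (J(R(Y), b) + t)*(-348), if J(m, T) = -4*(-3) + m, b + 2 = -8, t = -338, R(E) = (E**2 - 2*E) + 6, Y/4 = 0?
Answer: 111360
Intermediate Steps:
Y = 0 (Y = 4*0 = 0)
R(E) = 6 + E**2 - 2*E
b = -10 (b = -2 - 8 = -10)
J(m, T) = 12 + m
(J(R(Y), b) + t)*(-348) = ((12 + (6 + 0**2 - 2*0)) - 338)*(-348) = ((12 + (6 + 0 + 0)) - 338)*(-348) = ((12 + 6) - 338)*(-348) = (18 - 338)*(-348) = -320*(-348) = 111360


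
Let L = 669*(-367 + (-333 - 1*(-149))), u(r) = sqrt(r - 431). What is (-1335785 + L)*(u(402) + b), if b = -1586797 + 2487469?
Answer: -1535108959488 - 1704404*I*sqrt(29) ≈ -1.5351e+12 - 9.1785e+6*I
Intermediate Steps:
u(r) = sqrt(-431 + r)
b = 900672
L = -368619 (L = 669*(-367 + (-333 + 149)) = 669*(-367 - 184) = 669*(-551) = -368619)
(-1335785 + L)*(u(402) + b) = (-1335785 - 368619)*(sqrt(-431 + 402) + 900672) = -1704404*(sqrt(-29) + 900672) = -1704404*(I*sqrt(29) + 900672) = -1704404*(900672 + I*sqrt(29)) = -1535108959488 - 1704404*I*sqrt(29)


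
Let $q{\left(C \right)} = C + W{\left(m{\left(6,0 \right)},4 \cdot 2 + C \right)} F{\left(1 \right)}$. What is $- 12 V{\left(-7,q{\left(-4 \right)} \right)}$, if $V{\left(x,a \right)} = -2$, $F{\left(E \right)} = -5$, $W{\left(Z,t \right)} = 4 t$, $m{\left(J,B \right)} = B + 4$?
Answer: $24$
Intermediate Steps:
$m{\left(J,B \right)} = 4 + B$
$q{\left(C \right)} = -160 - 19 C$ ($q{\left(C \right)} = C + 4 \left(4 \cdot 2 + C\right) \left(-5\right) = C + 4 \left(8 + C\right) \left(-5\right) = C + \left(32 + 4 C\right) \left(-5\right) = C - \left(160 + 20 C\right) = -160 - 19 C$)
$- 12 V{\left(-7,q{\left(-4 \right)} \right)} = \left(-12\right) \left(-2\right) = 24$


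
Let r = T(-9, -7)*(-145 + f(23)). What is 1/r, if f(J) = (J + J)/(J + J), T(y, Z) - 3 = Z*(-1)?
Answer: -1/1440 ≈ -0.00069444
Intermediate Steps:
T(y, Z) = 3 - Z (T(y, Z) = 3 + Z*(-1) = 3 - Z)
f(J) = 1 (f(J) = (2*J)/((2*J)) = (2*J)*(1/(2*J)) = 1)
r = -1440 (r = (3 - 1*(-7))*(-145 + 1) = (3 + 7)*(-144) = 10*(-144) = -1440)
1/r = 1/(-1440) = -1/1440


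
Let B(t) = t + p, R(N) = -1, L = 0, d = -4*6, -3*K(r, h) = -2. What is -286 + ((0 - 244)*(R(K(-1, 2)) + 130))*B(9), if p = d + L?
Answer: 471854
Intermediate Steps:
K(r, h) = ⅔ (K(r, h) = -⅓*(-2) = ⅔)
d = -24
p = -24 (p = -24 + 0 = -24)
B(t) = -24 + t (B(t) = t - 24 = -24 + t)
-286 + ((0 - 244)*(R(K(-1, 2)) + 130))*B(9) = -286 + ((0 - 244)*(-1 + 130))*(-24 + 9) = -286 - 244*129*(-15) = -286 - 31476*(-15) = -286 + 472140 = 471854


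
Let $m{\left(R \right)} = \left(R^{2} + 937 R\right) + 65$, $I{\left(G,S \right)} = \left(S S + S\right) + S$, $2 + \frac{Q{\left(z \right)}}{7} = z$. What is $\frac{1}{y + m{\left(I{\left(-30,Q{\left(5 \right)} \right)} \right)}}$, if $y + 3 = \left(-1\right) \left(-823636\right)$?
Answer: $\frac{1}{1509558} \approx 6.6245 \cdot 10^{-7}$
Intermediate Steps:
$Q{\left(z \right)} = -14 + 7 z$
$I{\left(G,S \right)} = S^{2} + 2 S$ ($I{\left(G,S \right)} = \left(S^{2} + S\right) + S = \left(S + S^{2}\right) + S = S^{2} + 2 S$)
$y = 823633$ ($y = -3 - -823636 = -3 + 823636 = 823633$)
$m{\left(R \right)} = 65 + R^{2} + 937 R$
$\frac{1}{y + m{\left(I{\left(-30,Q{\left(5 \right)} \right)} \right)}} = \frac{1}{823633 + \left(65 + \left(\left(-14 + 7 \cdot 5\right) \left(2 + \left(-14 + 7 \cdot 5\right)\right)\right)^{2} + 937 \left(-14 + 7 \cdot 5\right) \left(2 + \left(-14 + 7 \cdot 5\right)\right)\right)} = \frac{1}{823633 + \left(65 + \left(\left(-14 + 35\right) \left(2 + \left(-14 + 35\right)\right)\right)^{2} + 937 \left(-14 + 35\right) \left(2 + \left(-14 + 35\right)\right)\right)} = \frac{1}{823633 + \left(65 + \left(21 \left(2 + 21\right)\right)^{2} + 937 \cdot 21 \left(2 + 21\right)\right)} = \frac{1}{823633 + \left(65 + \left(21 \cdot 23\right)^{2} + 937 \cdot 21 \cdot 23\right)} = \frac{1}{823633 + \left(65 + 483^{2} + 937 \cdot 483\right)} = \frac{1}{823633 + \left(65 + 233289 + 452571\right)} = \frac{1}{823633 + 685925} = \frac{1}{1509558}$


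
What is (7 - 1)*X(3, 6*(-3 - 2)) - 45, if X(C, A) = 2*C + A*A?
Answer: 5391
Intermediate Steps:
X(C, A) = A**2 + 2*C (X(C, A) = 2*C + A**2 = A**2 + 2*C)
(7 - 1)*X(3, 6*(-3 - 2)) - 45 = (7 - 1)*((6*(-3 - 2))**2 + 2*3) - 45 = 6*((6*(-5))**2 + 6) - 45 = 6*((-30)**2 + 6) - 45 = 6*(900 + 6) - 45 = 6*906 - 45 = 5436 - 45 = 5391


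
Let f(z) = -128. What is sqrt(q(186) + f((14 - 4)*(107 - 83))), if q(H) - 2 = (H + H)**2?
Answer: 3*sqrt(15362) ≈ 371.83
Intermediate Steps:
q(H) = 2 + 4*H**2 (q(H) = 2 + (H + H)**2 = 2 + (2*H)**2 = 2 + 4*H**2)
sqrt(q(186) + f((14 - 4)*(107 - 83))) = sqrt((2 + 4*186**2) - 128) = sqrt((2 + 4*34596) - 128) = sqrt((2 + 138384) - 128) = sqrt(138386 - 128) = sqrt(138258) = 3*sqrt(15362)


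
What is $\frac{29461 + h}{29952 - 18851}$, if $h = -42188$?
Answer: $- \frac{12727}{11101} \approx -1.1465$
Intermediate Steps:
$\frac{29461 + h}{29952 - 18851} = \frac{29461 - 42188}{29952 - 18851} = - \frac{12727}{11101}$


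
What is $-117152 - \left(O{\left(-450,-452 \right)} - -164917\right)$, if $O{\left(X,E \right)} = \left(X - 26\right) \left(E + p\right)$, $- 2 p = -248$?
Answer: $-438197$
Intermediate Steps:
$p = 124$ ($p = \left(- \frac{1}{2}\right) \left(-248\right) = 124$)
$O{\left(X,E \right)} = \left(-26 + X\right) \left(124 + E\right)$ ($O{\left(X,E \right)} = \left(X - 26\right) \left(E + 124\right) = \left(-26 + X\right) \left(124 + E\right)$)
$-117152 - \left(O{\left(-450,-452 \right)} - -164917\right) = -117152 - \left(\left(-3224 - -11752 + 124 \left(-450\right) - -203400\right) - -164917\right) = -117152 - \left(\left(-3224 + 11752 - 55800 + 203400\right) + 164917\right) = -117152 - \left(156128 + 164917\right) = -117152 - 321045 = -438197$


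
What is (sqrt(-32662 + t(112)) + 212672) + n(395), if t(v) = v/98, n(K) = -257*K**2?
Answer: -39885753 + I*sqrt(1600382)/7 ≈ -3.9886e+7 + 180.72*I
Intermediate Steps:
t(v) = v/98 (t(v) = v*(1/98) = v/98)
(sqrt(-32662 + t(112)) + 212672) + n(395) = (sqrt(-32662 + (1/98)*112) + 212672) - 257*395**2 = (sqrt(-32662 + 8/7) + 212672) - 257*156025 = (sqrt(-228626/7) + 212672) - 40098425 = (I*sqrt(1600382)/7 + 212672) - 40098425 = (212672 + I*sqrt(1600382)/7) - 40098425 = -39885753 + I*sqrt(1600382)/7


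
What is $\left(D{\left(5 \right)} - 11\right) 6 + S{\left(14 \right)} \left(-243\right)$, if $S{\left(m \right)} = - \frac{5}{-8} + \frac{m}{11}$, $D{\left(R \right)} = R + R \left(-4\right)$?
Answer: $- \frac{54309}{88} \approx -617.15$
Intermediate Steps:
$D{\left(R \right)} = - 3 R$ ($D{\left(R \right)} = R - 4 R = - 3 R$)
$S{\left(m \right)} = \frac{5}{8} + \frac{m}{11}$ ($S{\left(m \right)} = \left(-5\right) \left(- \frac{1}{8}\right) + m \frac{1}{11} = \frac{5}{8} + \frac{m}{11}$)
$\left(D{\left(5 \right)} - 11\right) 6 + S{\left(14 \right)} \left(-243\right) = \left(\left(-3\right) 5 - 11\right) 6 + \left(\frac{5}{8} + \frac{1}{11} \cdot 14\right) \left(-243\right) = \left(-15 - 11\right) 6 + \left(\frac{5}{8} + \frac{14}{11}\right) \left(-243\right) = \left(-26\right) 6 + \frac{167}{88} \left(-243\right) = -156 - \frac{40581}{88} = - \frac{54309}{88}$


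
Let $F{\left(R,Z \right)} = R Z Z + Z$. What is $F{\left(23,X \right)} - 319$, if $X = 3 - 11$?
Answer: $1145$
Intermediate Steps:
$X = -8$ ($X = 3 - 11 = -8$)
$F{\left(R,Z \right)} = Z + R Z^{2}$ ($F{\left(R,Z \right)} = R Z^{2} + Z = Z + R Z^{2}$)
$F{\left(23,X \right)} - 319 = - 8 \left(1 + 23 \left(-8\right)\right) - 319 = - 8 \left(1 - 184\right) - 319 = \left(-8\right) \left(-183\right) - 319 = 1464 - 319 = 1145$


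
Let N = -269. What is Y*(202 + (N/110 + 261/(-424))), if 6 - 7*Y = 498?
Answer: -81518373/5830 ≈ -13983.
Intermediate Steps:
Y = -492/7 (Y = 6/7 - ⅐*498 = 6/7 - 498/7 = -492/7 ≈ -70.286)
Y*(202 + (N/110 + 261/(-424))) = -492*(202 + (-269/110 + 261/(-424)))/7 = -492*(202 + (-269*1/110 + 261*(-1/424)))/7 = -492*(202 + (-269/110 - 261/424))/7 = -492*(202 - 71383/23320)/7 = -492/7*4639257/23320 = -81518373/5830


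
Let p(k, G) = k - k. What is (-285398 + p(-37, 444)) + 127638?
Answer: -157760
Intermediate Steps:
p(k, G) = 0
(-285398 + p(-37, 444)) + 127638 = (-285398 + 0) + 127638 = -285398 + 127638 = -157760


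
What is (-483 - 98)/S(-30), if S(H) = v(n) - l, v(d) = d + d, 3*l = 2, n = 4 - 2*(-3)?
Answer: -1743/58 ≈ -30.052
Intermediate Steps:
n = 10 (n = 4 + 6 = 10)
l = ⅔ (l = (⅓)*2 = ⅔ ≈ 0.66667)
v(d) = 2*d
S(H) = 58/3 (S(H) = 2*10 - 1*⅔ = 20 - ⅔ = 58/3)
(-483 - 98)/S(-30) = (-483 - 98)/(58/3) = -581*3/58 = -1743/58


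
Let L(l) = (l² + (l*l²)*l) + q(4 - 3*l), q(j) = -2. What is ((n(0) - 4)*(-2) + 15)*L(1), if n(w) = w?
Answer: 0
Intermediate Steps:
L(l) = -2 + l² + l⁴ (L(l) = (l² + (l*l²)*l) - 2 = (l² + l³*l) - 2 = (l² + l⁴) - 2 = -2 + l² + l⁴)
((n(0) - 4)*(-2) + 15)*L(1) = ((0 - 4)*(-2) + 15)*(-2 + 1² + 1⁴) = (-4*(-2) + 15)*(-2 + 1 + 1) = (8 + 15)*0 = 23*0 = 0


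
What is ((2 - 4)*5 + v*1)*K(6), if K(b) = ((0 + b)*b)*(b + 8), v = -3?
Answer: -6552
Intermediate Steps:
K(b) = b²*(8 + b) (K(b) = (b*b)*(8 + b) = b²*(8 + b))
((2 - 4)*5 + v*1)*K(6) = ((2 - 4)*5 - 3*1)*(6²*(8 + 6)) = (-2*5 - 3)*(36*14) = (-10 - 3)*504 = -13*504 = -6552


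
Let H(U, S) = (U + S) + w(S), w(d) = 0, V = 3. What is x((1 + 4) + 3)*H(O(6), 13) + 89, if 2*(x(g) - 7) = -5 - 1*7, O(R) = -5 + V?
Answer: 100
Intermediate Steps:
O(R) = -2 (O(R) = -5 + 3 = -2)
H(U, S) = S + U (H(U, S) = (U + S) + 0 = (S + U) + 0 = S + U)
x(g) = 1 (x(g) = 7 + (-5 - 1*7)/2 = 7 + (-5 - 7)/2 = 7 + (½)*(-12) = 7 - 6 = 1)
x((1 + 4) + 3)*H(O(6), 13) + 89 = 1*(13 - 2) + 89 = 1*11 + 89 = 11 + 89 = 100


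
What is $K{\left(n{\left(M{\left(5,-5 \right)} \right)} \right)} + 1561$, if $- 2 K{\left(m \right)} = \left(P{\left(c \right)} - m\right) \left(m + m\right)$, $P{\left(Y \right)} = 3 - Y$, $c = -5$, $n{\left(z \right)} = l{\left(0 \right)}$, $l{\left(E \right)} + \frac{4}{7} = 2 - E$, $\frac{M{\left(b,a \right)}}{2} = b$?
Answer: $\frac{76029}{49} \approx 1551.6$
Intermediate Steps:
$M{\left(b,a \right)} = 2 b$
$l{\left(E \right)} = \frac{10}{7} - E$ ($l{\left(E \right)} = - \frac{4}{7} - \left(-2 + E\right) = \frac{10}{7} - E$)
$n{\left(z \right)} = \frac{10}{7}$ ($n{\left(z \right)} = \frac{10}{7} - 0 = \frac{10}{7} + 0 = \frac{10}{7}$)
$K{\left(m \right)} = - m \left(8 - m\right)$ ($K{\left(m \right)} = - \frac{\left(\left(3 - -5\right) - m\right) \left(m + m\right)}{2} = - \frac{\left(\left(3 + 5\right) - m\right) 2 m}{2} = - \frac{\left(8 - m\right) 2 m}{2} = - \frac{2 m \left(8 - m\right)}{2} = - m \left(8 - m\right)$)
$K{\left(n{\left(M{\left(5,-5 \right)} \right)} \right)} + 1561 = \frac{10 \left(-8 + \frac{10}{7}\right)}{7} + 1561 = \frac{10}{7} \left(- \frac{46}{7}\right) + 1561 = - \frac{460}{49} + 1561 = \frac{76029}{49}$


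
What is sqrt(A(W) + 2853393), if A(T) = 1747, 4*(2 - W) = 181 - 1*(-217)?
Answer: 2*sqrt(713785) ≈ 1689.7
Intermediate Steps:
W = -195/2 (W = 2 - (181 - 1*(-217))/4 = 2 - (181 + 217)/4 = 2 - 1/4*398 = 2 - 199/2 = -195/2 ≈ -97.500)
sqrt(A(W) + 2853393) = sqrt(1747 + 2853393) = sqrt(2855140) = 2*sqrt(713785)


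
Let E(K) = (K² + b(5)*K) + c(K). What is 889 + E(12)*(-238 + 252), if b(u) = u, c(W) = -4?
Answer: 3689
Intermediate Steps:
E(K) = -4 + K² + 5*K (E(K) = (K² + 5*K) - 4 = -4 + K² + 5*K)
889 + E(12)*(-238 + 252) = 889 + (-4 + 12² + 5*12)*(-238 + 252) = 889 + (-4 + 144 + 60)*14 = 889 + 200*14 = 889 + 2800 = 3689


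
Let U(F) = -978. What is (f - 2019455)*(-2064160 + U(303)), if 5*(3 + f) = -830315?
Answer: 4513402466898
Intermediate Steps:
f = -166066 (f = -3 + (⅕)*(-830315) = -3 - 166063 = -166066)
(f - 2019455)*(-2064160 + U(303)) = (-166066 - 2019455)*(-2064160 - 978) = -2185521*(-2065138) = 4513402466898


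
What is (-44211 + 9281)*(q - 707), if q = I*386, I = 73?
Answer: -959562030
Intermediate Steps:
q = 28178 (q = 73*386 = 28178)
(-44211 + 9281)*(q - 707) = (-44211 + 9281)*(28178 - 707) = -34930*27471 = -959562030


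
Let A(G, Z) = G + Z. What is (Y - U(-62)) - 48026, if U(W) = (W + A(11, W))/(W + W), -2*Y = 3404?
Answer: -6166385/124 ≈ -49729.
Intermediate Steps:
Y = -1702 (Y = -1/2*3404 = -1702)
U(W) = (11 + 2*W)/(2*W) (U(W) = (W + (11 + W))/(W + W) = (11 + 2*W)/((2*W)) = (11 + 2*W)*(1/(2*W)) = (11 + 2*W)/(2*W))
(Y - U(-62)) - 48026 = (-1702 - (11/2 - 62)/(-62)) - 48026 = (-1702 - (-1)*(-113)/(62*2)) - 48026 = (-1702 - 1*113/124) - 48026 = (-1702 - 113/124) - 48026 = -211161/124 - 48026 = -6166385/124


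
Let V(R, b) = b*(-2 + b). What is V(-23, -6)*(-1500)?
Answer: -72000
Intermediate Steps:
V(-23, -6)*(-1500) = -6*(-2 - 6)*(-1500) = -6*(-8)*(-1500) = 48*(-1500) = -72000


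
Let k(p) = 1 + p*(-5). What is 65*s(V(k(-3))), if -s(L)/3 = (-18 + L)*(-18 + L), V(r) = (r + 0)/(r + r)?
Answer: -238875/4 ≈ -59719.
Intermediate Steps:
k(p) = 1 - 5*p
V(r) = 1/2 (V(r) = r/((2*r)) = r*(1/(2*r)) = 1/2)
s(L) = -3*(-18 + L)**2 (s(L) = -3*(-18 + L)*(-18 + L) = -3*(-18 + L)**2)
65*s(V(k(-3))) = 65*(-3*(-18 + 1/2)**2) = 65*(-3*(-35/2)**2) = 65*(-3*1225/4) = 65*(-3675/4) = -238875/4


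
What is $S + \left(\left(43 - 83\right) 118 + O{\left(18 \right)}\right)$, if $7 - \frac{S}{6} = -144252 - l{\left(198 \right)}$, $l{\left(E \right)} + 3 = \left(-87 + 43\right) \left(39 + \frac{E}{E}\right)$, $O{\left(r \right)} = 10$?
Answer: $850266$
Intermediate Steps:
$l{\left(E \right)} = -1763$ ($l{\left(E \right)} = -3 + \left(-87 + 43\right) \left(39 + \frac{E}{E}\right) = -3 - 44 \left(39 + 1\right) = -3 - 1760 = -1763$)
$S = 854976$ ($S = 42 - 6 \left(-144252 - -1763\right) = 42 - 6 \left(-144252 + 1763\right) = 42 - -854934 = 42 + 854934 = 854976$)
$S + \left(\left(43 - 83\right) 118 + O{\left(18 \right)}\right) = 854976 + \left(\left(43 - 83\right) 118 + 10\right) = 854976 + \left(\left(-40\right) 118 + 10\right) = 854976 + \left(-4720 + 10\right) = 854976 - 4710 = 850266$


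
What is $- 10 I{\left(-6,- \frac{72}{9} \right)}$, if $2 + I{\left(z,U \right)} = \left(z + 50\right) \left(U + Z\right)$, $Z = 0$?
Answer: $3540$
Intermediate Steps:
$I{\left(z,U \right)} = -2 + U \left(50 + z\right)$ ($I{\left(z,U \right)} = -2 + \left(z + 50\right) \left(U + 0\right) = -2 + \left(50 + z\right) U = -2 + U \left(50 + z\right)$)
$- 10 I{\left(-6,- \frac{72}{9} \right)} = - 10 \left(-2 + 50 \left(- \frac{72}{9}\right) + - \frac{72}{9} \left(-6\right)\right) = - 10 \left(-2 + 50 \left(\left(-72\right) \frac{1}{9}\right) + \left(-72\right) \frac{1}{9} \left(-6\right)\right) = - 10 \left(-2 + 50 \left(-8\right) - -48\right) = - 10 \left(-2 - 400 + 48\right) = \left(-10\right) \left(-354\right) = 3540$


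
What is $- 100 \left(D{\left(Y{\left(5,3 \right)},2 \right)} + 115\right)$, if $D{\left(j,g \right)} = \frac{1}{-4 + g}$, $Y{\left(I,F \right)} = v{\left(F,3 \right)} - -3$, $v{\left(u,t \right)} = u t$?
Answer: $-11450$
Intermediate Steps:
$v{\left(u,t \right)} = t u$
$Y{\left(I,F \right)} = 3 + 3 F$ ($Y{\left(I,F \right)} = 3 F - -3 = 3 F + 3 = 3 + 3 F$)
$- 100 \left(D{\left(Y{\left(5,3 \right)},2 \right)} + 115\right) = - 100 \left(\frac{1}{-4 + 2} + 115\right) = - 100 \left(\frac{1}{-2} + 115\right) = - 100 \left(- \frac{1}{2} + 115\right) = - \frac{100 \cdot 229}{2} = \left(-1\right) 11450 = -11450$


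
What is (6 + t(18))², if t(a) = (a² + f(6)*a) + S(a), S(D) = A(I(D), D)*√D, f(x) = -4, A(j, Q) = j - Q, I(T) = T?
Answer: 66564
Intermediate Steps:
S(D) = 0 (S(D) = (D - D)*√D = 0*√D = 0)
t(a) = a² - 4*a (t(a) = (a² - 4*a) + 0 = a² - 4*a)
(6 + t(18))² = (6 + 18*(-4 + 18))² = (6 + 18*14)² = (6 + 252)² = 258² = 66564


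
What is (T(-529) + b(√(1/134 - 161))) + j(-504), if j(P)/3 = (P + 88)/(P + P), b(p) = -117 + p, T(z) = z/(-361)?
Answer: -866482/7581 + 3*I*√321198/134 ≈ -114.3 + 12.688*I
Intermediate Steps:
T(z) = -z/361 (T(z) = z*(-1/361) = -z/361)
j(P) = 3*(88 + P)/(2*P) (j(P) = 3*((P + 88)/(P + P)) = 3*((88 + P)/((2*P))) = 3*((88 + P)*(1/(2*P))) = 3*((88 + P)/(2*P)) = 3*(88 + P)/(2*P))
(T(-529) + b(√(1/134 - 161))) + j(-504) = (-1/361*(-529) + (-117 + √(1/134 - 161))) + (3/2 + 132/(-504)) = (529/361 + (-117 + √(1/134 - 161))) + (3/2 + 132*(-1/504)) = (529/361 + (-117 + √(-21573/134))) + (3/2 - 11/42) = (529/361 + (-117 + 3*I*√321198/134)) + 26/21 = (-41708/361 + 3*I*√321198/134) + 26/21 = -866482/7581 + 3*I*√321198/134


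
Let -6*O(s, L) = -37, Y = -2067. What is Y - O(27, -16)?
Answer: -12439/6 ≈ -2073.2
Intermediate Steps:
O(s, L) = 37/6 (O(s, L) = -⅙*(-37) = 37/6)
Y - O(27, -16) = -2067 - 1*37/6 = -2067 - 37/6 = -12439/6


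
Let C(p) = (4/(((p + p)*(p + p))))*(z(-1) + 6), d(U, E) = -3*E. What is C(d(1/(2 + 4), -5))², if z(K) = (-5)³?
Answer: 14161/50625 ≈ 0.27972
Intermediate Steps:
z(K) = -125
C(p) = -119/p² (C(p) = (4/(((p + p)*(p + p))))*(-125 + 6) = (4/(((2*p)*(2*p))))*(-119) = (4/((4*p²)))*(-119) = (4*(1/(4*p²)))*(-119) = -119/p²)
C(d(1/(2 + 4), -5))² = (-119/(-3*(-5))²)² = (-119/15²)² = (-119*1/225)² = (-119/225)² = 14161/50625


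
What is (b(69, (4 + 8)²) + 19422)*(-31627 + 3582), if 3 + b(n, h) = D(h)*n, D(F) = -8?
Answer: -529125015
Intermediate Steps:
b(n, h) = -3 - 8*n
(b(69, (4 + 8)²) + 19422)*(-31627 + 3582) = ((-3 - 8*69) + 19422)*(-31627 + 3582) = ((-3 - 552) + 19422)*(-28045) = (-555 + 19422)*(-28045) = 18867*(-28045) = -529125015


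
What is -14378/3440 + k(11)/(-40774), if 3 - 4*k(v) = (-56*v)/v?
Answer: -36643707/8766410 ≈ -4.1800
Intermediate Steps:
k(v) = 59/4 (k(v) = ¾ - (-56*v)/(4*v) = ¾ - ¼*(-56) = ¾ + 14 = 59/4)
-14378/3440 + k(11)/(-40774) = -14378/3440 + (59/4)/(-40774) = -14378*1/3440 + (59/4)*(-1/40774) = -7189/1720 - 59/163096 = -36643707/8766410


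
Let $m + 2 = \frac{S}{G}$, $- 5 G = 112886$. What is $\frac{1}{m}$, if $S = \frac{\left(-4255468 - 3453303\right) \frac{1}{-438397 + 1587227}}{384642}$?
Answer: $- \frac{9976599823705992}{19953199639703213} \approx -0.5$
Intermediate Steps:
$G = - \frac{112886}{5}$ ($G = \left(- \frac{1}{5}\right) 112886 = - \frac{112886}{5} \approx -22577.0$)
$S = - \frac{7708771}{441888268860}$ ($S = - \frac{7708771}{1148830} \cdot \frac{1}{384642} = \left(-7708771\right) \frac{1}{1148830} \cdot \frac{1}{384642} = \left(- \frac{7708771}{1148830}\right) \frac{1}{384642} = - \frac{7708771}{441888268860} \approx -1.7445 \cdot 10^{-5}$)
$m = - \frac{19953199639703213}{9976599823705992}$ ($m = -2 - \frac{7708771}{441888268860 \left(- \frac{112886}{5}\right)} = -2 - - \frac{7708771}{9976599823705992} = -2 + \frac{7708771}{9976599823705992} = - \frac{19953199639703213}{9976599823705992} \approx -2.0$)
$\frac{1}{m} = \frac{1}{- \frac{19953199639703213}{9976599823705992}} = - \frac{9976599823705992}{19953199639703213}$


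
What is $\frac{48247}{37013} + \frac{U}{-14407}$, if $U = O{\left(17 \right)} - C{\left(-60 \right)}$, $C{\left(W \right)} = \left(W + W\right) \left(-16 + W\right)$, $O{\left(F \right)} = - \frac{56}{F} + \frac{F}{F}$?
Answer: $\frac{17556546020}{9065186947} \approx 1.9367$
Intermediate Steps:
$O{\left(F \right)} = 1 - \frac{56}{F}$ ($O{\left(F \right)} = - \frac{56}{F} + 1 = 1 - \frac{56}{F}$)
$C{\left(W \right)} = 2 W \left(-16 + W\right)$
$U = - \frac{155079}{17}$ ($U = \frac{-56 + 17}{17} - 2 \left(-60\right) \left(-16 - 60\right) = \frac{1}{17} \left(-39\right) - 2 \left(-60\right) \left(-76\right) = - \frac{39}{17} - 9120 = - \frac{155079}{17} \approx -9122.3$)
$\frac{48247}{37013} + \frac{U}{-14407} = \frac{48247}{37013} - \frac{155079}{17 \left(-14407\right)} = 48247 \cdot \frac{1}{37013} - - \frac{155079}{244919} = \frac{48247}{37013} + \frac{155079}{244919} = \frac{17556546020}{9065186947}$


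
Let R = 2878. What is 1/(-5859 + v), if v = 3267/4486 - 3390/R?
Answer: -6455354/37824821643 ≈ -0.00017066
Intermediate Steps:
v = -2902557/6455354 (v = 3267/4486 - 3390/2878 = 3267*(1/4486) - 3390*1/2878 = 3267/4486 - 1695/1439 = -2902557/6455354 ≈ -0.44964)
1/(-5859 + v) = 1/(-5859 - 2902557/6455354) = 1/(-37824821643/6455354) = -6455354/37824821643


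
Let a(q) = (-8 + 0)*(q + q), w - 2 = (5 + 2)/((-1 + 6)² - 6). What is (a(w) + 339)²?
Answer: 32729841/361 ≈ 90664.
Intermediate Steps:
w = 45/19 (w = 2 + (5 + 2)/((-1 + 6)² - 6) = 2 + 7/(5² - 6) = 2 + 7/(25 - 6) = 2 + 7/19 = 45/19 ≈ 2.3684)
a(q) = -16*q
(a(w) + 339)² = (-16*45/19 + 339)² = (-720/19 + 339)² = (5721/19)² = 32729841/361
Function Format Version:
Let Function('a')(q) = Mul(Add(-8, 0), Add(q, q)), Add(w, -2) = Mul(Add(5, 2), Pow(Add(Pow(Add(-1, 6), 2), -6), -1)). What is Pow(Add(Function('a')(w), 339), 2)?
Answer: Rational(32729841, 361) ≈ 90664.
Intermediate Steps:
w = Rational(45, 19) (w = Add(2, Mul(Add(5, 2), Pow(Add(Pow(Add(-1, 6), 2), -6), -1))) = Add(2, Mul(7, Pow(Add(Pow(5, 2), -6), -1))) = Add(2, Mul(7, Pow(Add(25, -6), -1))) = Add(2, Mul(7, Pow(19, -1))) = Add(2, Mul(7, Rational(1, 19))) = Add(2, Rational(7, 19)) = Rational(45, 19) ≈ 2.3684)
Function('a')(q) = Mul(-16, q) (Function('a')(q) = Mul(-8, Mul(2, q)) = Mul(-16, q))
Pow(Add(Function('a')(w), 339), 2) = Pow(Add(Mul(-16, Rational(45, 19)), 339), 2) = Pow(Add(Rational(-720, 19), 339), 2) = Pow(Rational(5721, 19), 2) = Rational(32729841, 361)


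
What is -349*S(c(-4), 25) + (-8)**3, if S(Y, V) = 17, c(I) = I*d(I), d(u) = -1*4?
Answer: -6445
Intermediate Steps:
d(u) = -4
c(I) = -4*I (c(I) = I*(-4) = -4*I)
-349*S(c(-4), 25) + (-8)**3 = -349*17 + (-8)**3 = -5933 - 512 = -6445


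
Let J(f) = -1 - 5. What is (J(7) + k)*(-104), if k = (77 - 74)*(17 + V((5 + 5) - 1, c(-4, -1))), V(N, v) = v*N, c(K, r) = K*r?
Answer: -15912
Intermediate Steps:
V(N, v) = N*v
J(f) = -6
k = 159 (k = (77 - 74)*(17 + ((5 + 5) - 1)*(-4*(-1))) = 3*(17 + (10 - 1)*4) = 3*(17 + 9*4) = 3*(17 + 36) = 3*53 = 159)
(J(7) + k)*(-104) = (-6 + 159)*(-104) = 153*(-104) = -15912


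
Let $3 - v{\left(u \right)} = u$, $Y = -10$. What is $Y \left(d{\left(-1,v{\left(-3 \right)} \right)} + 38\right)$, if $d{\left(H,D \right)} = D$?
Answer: $-440$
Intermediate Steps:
$v{\left(u \right)} = 3 - u$
$Y \left(d{\left(-1,v{\left(-3 \right)} \right)} + 38\right) = - 10 \left(\left(3 - -3\right) + 38\right) = - 10 \left(\left(3 + 3\right) + 38\right) = - 10 \left(6 + 38\right) = \left(-10\right) 44 = -440$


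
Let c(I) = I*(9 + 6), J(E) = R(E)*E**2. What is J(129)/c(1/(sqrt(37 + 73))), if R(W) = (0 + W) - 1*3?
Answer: 698922*sqrt(110)/5 ≈ 1.4661e+6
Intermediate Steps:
R(W) = -3 + W (R(W) = W - 3 = -3 + W)
J(E) = E**2*(-3 + E) (J(E) = (-3 + E)*E**2 = E**2*(-3 + E))
c(I) = 15*I (c(I) = I*15 = 15*I)
J(129)/c(1/(sqrt(37 + 73))) = (129**2*(-3 + 129))/((15/(sqrt(37 + 73)))) = (16641*126)/((15/(sqrt(110)))) = 2096766/((15*(sqrt(110)/110))) = 2096766/((3*sqrt(110)/22)) = 2096766*(sqrt(110)/15) = 698922*sqrt(110)/5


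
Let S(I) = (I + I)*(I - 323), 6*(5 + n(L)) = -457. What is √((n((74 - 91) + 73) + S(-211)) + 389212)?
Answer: √22121238/6 ≈ 783.89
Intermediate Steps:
n(L) = -487/6 (n(L) = -5 + (⅙)*(-457) = -5 - 457/6 = -487/6)
S(I) = 2*I*(-323 + I) (S(I) = (2*I)*(-323 + I) = 2*I*(-323 + I))
√((n((74 - 91) + 73) + S(-211)) + 389212) = √((-487/6 + 2*(-211)*(-323 - 211)) + 389212) = √((-487/6 + 2*(-211)*(-534)) + 389212) = √((-487/6 + 225348) + 389212) = √(1351601/6 + 389212) = √(3686873/6) = √22121238/6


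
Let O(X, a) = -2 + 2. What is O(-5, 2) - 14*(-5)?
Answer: 70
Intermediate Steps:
O(X, a) = 0
O(-5, 2) - 14*(-5) = 0 - 14*(-5) = 0 + 70 = 70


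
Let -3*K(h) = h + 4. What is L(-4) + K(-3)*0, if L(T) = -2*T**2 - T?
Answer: -28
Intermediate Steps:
L(T) = -T - 2*T**2
K(h) = -4/3 - h/3 (K(h) = -(h + 4)/3 = -(4 + h)/3 = -4/3 - h/3)
L(-4) + K(-3)*0 = -1*(-4)*(1 + 2*(-4)) + (-4/3 - 1/3*(-3))*0 = -1*(-4)*(1 - 8) + (-4/3 + 1)*0 = -1*(-4)*(-7) - 1/3*0 = -28 + 0 = -28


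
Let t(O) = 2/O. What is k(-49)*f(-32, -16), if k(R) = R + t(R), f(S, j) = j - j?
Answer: 0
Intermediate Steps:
f(S, j) = 0
k(R) = R + 2/R
k(-49)*f(-32, -16) = (-49 + 2/(-49))*0 = (-49 + 2*(-1/49))*0 = (-49 - 2/49)*0 = -2403/49*0 = 0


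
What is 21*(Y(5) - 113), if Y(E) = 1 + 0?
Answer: -2352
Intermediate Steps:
Y(E) = 1
21*(Y(5) - 113) = 21*(1 - 113) = 21*(-112) = -2352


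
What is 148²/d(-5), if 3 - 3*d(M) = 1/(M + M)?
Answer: 657120/31 ≈ 21197.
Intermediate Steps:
d(M) = 1 - 1/(6*M) (d(M) = 1 - 1/(3*(M + M)) = 1 - 1/(2*M)/3 = 1 - 1/(6*M))
148²/d(-5) = 148²/(((-⅙ - 5)/(-5))) = 21904/((-⅕*(-31/6))) = 21904/(31/30) = 21904*(30/31) = 657120/31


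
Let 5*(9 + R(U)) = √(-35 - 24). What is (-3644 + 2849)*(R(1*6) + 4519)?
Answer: -3585450 - 159*I*√59 ≈ -3.5854e+6 - 1221.3*I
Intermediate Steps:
R(U) = -9 + I*√59/5 (R(U) = -9 + √(-35 - 24)/5 = -9 + √(-59)/5 = -9 + (I*√59)/5 = -9 + I*√59/5)
(-3644 + 2849)*(R(1*6) + 4519) = (-3644 + 2849)*((-9 + I*√59/5) + 4519) = -795*(4510 + I*√59/5) = -3585450 - 159*I*√59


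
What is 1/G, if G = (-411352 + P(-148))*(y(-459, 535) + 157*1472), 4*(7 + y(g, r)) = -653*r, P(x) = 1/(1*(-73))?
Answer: -292/17267491722001 ≈ -1.6910e-11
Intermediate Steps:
P(x) = -1/73 (P(x) = 1/(-73) = -1/73)
y(g, r) = -7 - 653*r/4 (y(g, r) = -7 + (-653*r)/4 = -7 - 653*r/4)
G = -17267491722001/292 (G = (-411352 - 1/73)*((-7 - 653/4*535) + 157*1472) = -30028697*((-7 - 349355/4) + 231104)/73 = -30028697*(-349383/4 + 231104)/73 = -30028697/73*575033/4 = -17267491722001/292 ≈ -5.9135e+10)
1/G = 1/(-17267491722001/292) = -292/17267491722001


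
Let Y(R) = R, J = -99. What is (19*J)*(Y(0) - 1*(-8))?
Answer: -15048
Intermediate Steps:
(19*J)*(Y(0) - 1*(-8)) = (19*(-99))*(0 - 1*(-8)) = -1881*(0 + 8) = -1881*8 = -15048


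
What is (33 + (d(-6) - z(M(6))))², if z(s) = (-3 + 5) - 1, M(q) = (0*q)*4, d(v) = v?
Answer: 676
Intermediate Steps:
M(q) = 0 (M(q) = 0*4 = 0)
z(s) = 1 (z(s) = 2 - 1 = 1)
(33 + (d(-6) - z(M(6))))² = (33 + (-6 - 1*1))² = (33 + (-6 - 1))² = (33 - 7)² = 26² = 676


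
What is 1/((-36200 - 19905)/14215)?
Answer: -2843/11221 ≈ -0.25336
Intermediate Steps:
1/((-36200 - 19905)/14215) = 1/(-56105*1/14215) = 1/(-11221/2843) = -2843/11221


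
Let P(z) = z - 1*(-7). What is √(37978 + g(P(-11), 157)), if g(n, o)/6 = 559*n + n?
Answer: √24538 ≈ 156.65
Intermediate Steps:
P(z) = 7 + z (P(z) = z + 7 = 7 + z)
g(n, o) = 3360*n (g(n, o) = 6*(559*n + n) = 6*(560*n) = 3360*n)
√(37978 + g(P(-11), 157)) = √(37978 + 3360*(7 - 11)) = √(37978 + 3360*(-4)) = √(37978 - 13440) = √24538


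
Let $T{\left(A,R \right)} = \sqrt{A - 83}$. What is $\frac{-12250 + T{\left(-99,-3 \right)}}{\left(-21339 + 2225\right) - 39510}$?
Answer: $\frac{6125}{29312} - \frac{i \sqrt{182}}{58624} \approx 0.20896 - 0.00023012 i$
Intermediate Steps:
$T{\left(A,R \right)} = \sqrt{-83 + A}$
$\frac{-12250 + T{\left(-99,-3 \right)}}{\left(-21339 + 2225\right) - 39510} = \frac{-12250 + \sqrt{-83 - 99}}{\left(-21339 + 2225\right) - 39510} = \frac{-12250 + \sqrt{-182}}{-19114 - 39510} = \frac{-12250 + i \sqrt{182}}{-58624} = \left(-12250 + i \sqrt{182}\right) \left(- \frac{1}{58624}\right) = \frac{6125}{29312} - \frac{i \sqrt{182}}{58624}$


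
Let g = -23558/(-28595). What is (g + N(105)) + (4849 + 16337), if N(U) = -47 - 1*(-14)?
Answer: 604893593/28595 ≈ 21154.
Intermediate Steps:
N(U) = -33 (N(U) = -47 + 14 = -33)
g = 23558/28595 (g = -23558*(-1/28595) = 23558/28595 ≈ 0.82385)
(g + N(105)) + (4849 + 16337) = (23558/28595 - 33) + (4849 + 16337) = -920077/28595 + 21186 = 604893593/28595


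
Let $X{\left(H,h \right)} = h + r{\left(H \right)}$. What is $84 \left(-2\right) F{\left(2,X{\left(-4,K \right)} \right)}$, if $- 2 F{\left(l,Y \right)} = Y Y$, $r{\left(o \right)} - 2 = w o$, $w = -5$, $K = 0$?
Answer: $40656$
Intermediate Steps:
$r{\left(o \right)} = 2 - 5 o$
$X{\left(H,h \right)} = 2 + h - 5 H$ ($X{\left(H,h \right)} = h - \left(-2 + 5 H\right) = 2 + h - 5 H$)
$F{\left(l,Y \right)} = - \frac{Y^{2}}{2}$ ($F{\left(l,Y \right)} = - \frac{Y Y}{2} = - \frac{Y^{2}}{2}$)
$84 \left(-2\right) F{\left(2,X{\left(-4,K \right)} \right)} = 84 \left(-2\right) \left(- \frac{\left(2 + 0 - -20\right)^{2}}{2}\right) = - 168 \left(- \frac{\left(2 + 0 + 20\right)^{2}}{2}\right) = - 168 \left(- \frac{22^{2}}{2}\right) = - 168 \left(\left(- \frac{1}{2}\right) 484\right) = \left(-168\right) \left(-242\right) = 40656$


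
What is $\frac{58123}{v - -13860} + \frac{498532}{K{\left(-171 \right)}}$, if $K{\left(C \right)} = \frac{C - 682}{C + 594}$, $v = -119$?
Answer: $- \frac{222895327289}{901621} \approx -2.4722 \cdot 10^{5}$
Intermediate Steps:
$K{\left(C \right)} = \frac{-682 + C}{594 + C}$
$\frac{58123}{v - -13860} + \frac{498532}{K{\left(-171 \right)}} = \frac{58123}{-119 - -13860} + \frac{498532}{\frac{1}{594 - 171} \left(-682 - 171\right)} = \frac{58123}{-119 + 13860} + \frac{498532}{\frac{1}{423} \left(-853\right)} = \frac{58123}{13741} + \frac{498532}{\frac{1}{423} \left(-853\right)} = 58123 \cdot \frac{1}{13741} + \frac{498532}{- \frac{853}{423}} = \frac{4471}{1057} + 498532 \left(- \frac{423}{853}\right) = \frac{4471}{1057} - \frac{210879036}{853} = - \frac{222895327289}{901621}$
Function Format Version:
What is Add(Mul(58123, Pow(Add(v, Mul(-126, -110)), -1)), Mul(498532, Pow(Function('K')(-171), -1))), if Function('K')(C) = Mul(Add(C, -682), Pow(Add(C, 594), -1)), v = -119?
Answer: Rational(-222895327289, 901621) ≈ -2.4722e+5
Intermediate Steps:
Function('K')(C) = Mul(Pow(Add(594, C), -1), Add(-682, C)) (Function('K')(C) = Mul(Add(-682, C), Pow(Add(594, C), -1)) = Mul(Pow(Add(594, C), -1), Add(-682, C)))
Add(Mul(58123, Pow(Add(v, Mul(-126, -110)), -1)), Mul(498532, Pow(Function('K')(-171), -1))) = Add(Mul(58123, Pow(Add(-119, Mul(-126, -110)), -1)), Mul(498532, Pow(Mul(Pow(Add(594, -171), -1), Add(-682, -171)), -1))) = Add(Mul(58123, Pow(Add(-119, 13860), -1)), Mul(498532, Pow(Mul(Pow(423, -1), -853), -1))) = Add(Mul(58123, Pow(13741, -1)), Mul(498532, Pow(Mul(Rational(1, 423), -853), -1))) = Add(Mul(58123, Rational(1, 13741)), Mul(498532, Pow(Rational(-853, 423), -1))) = Add(Rational(4471, 1057), Mul(498532, Rational(-423, 853))) = Add(Rational(4471, 1057), Rational(-210879036, 853)) = Rational(-222895327289, 901621)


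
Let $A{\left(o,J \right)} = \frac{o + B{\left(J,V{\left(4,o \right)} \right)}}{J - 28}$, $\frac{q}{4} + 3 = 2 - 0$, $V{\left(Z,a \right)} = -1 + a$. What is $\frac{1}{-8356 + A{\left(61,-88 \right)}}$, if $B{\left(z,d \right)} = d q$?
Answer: $- \frac{116}{969117} \approx -0.0001197$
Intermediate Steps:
$q = -4$ ($q = -12 + 4 \left(2 - 0\right) = -12 + 4 \left(2 + 0\right) = -12 + 4 \cdot 2 = -12 + 8 = -4$)
$B{\left(z,d \right)} = - 4 d$ ($B{\left(z,d \right)} = d \left(-4\right) = - 4 d$)
$A{\left(o,J \right)} = \frac{4 - 3 o}{-28 + J}$ ($A{\left(o,J \right)} = \frac{o - 4 \left(-1 + o\right)}{J - 28} = \frac{o - \left(-4 + 4 o\right)}{-28 + J} = \frac{4 - 3 o}{-28 + J}$)
$\frac{1}{-8356 + A{\left(61,-88 \right)}} = \frac{1}{-8356 + \frac{4 - 183}{-28 - 88}} = \frac{1}{-8356 + \frac{4 - 183}{-116}} = \frac{1}{-8356 - - \frac{179}{116}} = \frac{1}{-8356 + \frac{179}{116}} = \frac{1}{- \frac{969117}{116}} = - \frac{116}{969117}$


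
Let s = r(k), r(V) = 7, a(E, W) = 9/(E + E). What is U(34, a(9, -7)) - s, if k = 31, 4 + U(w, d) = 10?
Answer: -1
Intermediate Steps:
a(E, W) = 9/(2*E) (a(E, W) = 9/((2*E)) = 9*(1/(2*E)) = 9/(2*E))
U(w, d) = 6 (U(w, d) = -4 + 10 = 6)
s = 7
U(34, a(9, -7)) - s = 6 - 1*7 = 6 - 7 = -1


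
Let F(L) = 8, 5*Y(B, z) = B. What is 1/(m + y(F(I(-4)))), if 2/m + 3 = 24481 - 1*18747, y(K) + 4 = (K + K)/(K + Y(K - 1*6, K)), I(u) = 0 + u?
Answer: -120351/252122 ≈ -0.47735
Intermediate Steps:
I(u) = u
Y(B, z) = B/5
y(K) = -4 + 2*K/(-6/5 + 6*K/5) (y(K) = -4 + (K + K)/(K + (K - 1*6)/5) = -4 + (2*K)/(K + (K - 6)/5) = -4 + (2*K)/(K + (-6 + K)/5) = -4 + (2*K)/(K + (-6/5 + K/5)) = -4 + (2*K)/(-6/5 + 6*K/5) = -4 + 2*K/(-6/5 + 6*K/5))
m = 2/5731 (m = 2/(-3 + (24481 - 1*18747)) = 2/(-3 + (24481 - 18747)) = 2/(-3 + 5734) = 2/5731 ≈ 0.00034898)
1/(m + y(F(I(-4)))) = 1/(2/5731 + (12 - 7*8)/(3*(-1 + 8))) = 1/(2/5731 + (1/3)*(12 - 56)/7) = 1/(2/5731 + (1/3)*(1/7)*(-44)) = 1/(2/5731 - 44/21) = 1/(-252122/120351) = -120351/252122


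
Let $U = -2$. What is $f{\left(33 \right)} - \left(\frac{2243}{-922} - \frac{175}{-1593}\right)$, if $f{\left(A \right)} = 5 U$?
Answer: $- \frac{11275711}{1468746} \approx -7.6771$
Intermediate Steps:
$f{\left(A \right)} = -10$ ($f{\left(A \right)} = 5 \left(-2\right) = -10$)
$f{\left(33 \right)} - \left(\frac{2243}{-922} - \frac{175}{-1593}\right) = -10 - \left(\frac{2243}{-922} - \frac{175}{-1593}\right) = -10 - \left(2243 \left(- \frac{1}{922}\right) - - \frac{175}{1593}\right) = -10 - \left(- \frac{2243}{922} + \frac{175}{1593}\right) = -10 - - \frac{3411749}{1468746} = -10 + \frac{3411749}{1468746} = - \frac{11275711}{1468746}$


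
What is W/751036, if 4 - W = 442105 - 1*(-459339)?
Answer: -225360/187759 ≈ -1.2003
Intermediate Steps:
W = -901440 (W = 4 - (442105 - 1*(-459339)) = 4 - (442105 + 459339) = 4 - 1*901444 = 4 - 901444 = -901440)
W/751036 = -901440/751036 = -901440*1/751036 = -225360/187759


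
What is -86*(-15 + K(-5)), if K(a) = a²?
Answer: -860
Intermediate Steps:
-86*(-15 + K(-5)) = -86*(-15 + (-5)²) = -86*(-15 + 25) = -86*10 = -860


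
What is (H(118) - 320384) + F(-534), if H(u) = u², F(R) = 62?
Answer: -306398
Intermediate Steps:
(H(118) - 320384) + F(-534) = (118² - 320384) + 62 = (13924 - 320384) + 62 = -306460 + 62 = -306398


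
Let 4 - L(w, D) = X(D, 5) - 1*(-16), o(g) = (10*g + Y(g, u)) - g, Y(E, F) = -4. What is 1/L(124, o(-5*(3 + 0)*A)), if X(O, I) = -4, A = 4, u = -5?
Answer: -⅛ ≈ -0.12500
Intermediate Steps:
o(g) = -4 + 9*g (o(g) = (10*g - 4) - g = (-4 + 10*g) - g = -4 + 9*g)
L(w, D) = -8 (L(w, D) = 4 - (-4 - 1*(-16)) = 4 - (-4 + 16) = 4 - 1*12 = 4 - 12 = -8)
1/L(124, o(-5*(3 + 0)*A)) = 1/(-8) = -⅛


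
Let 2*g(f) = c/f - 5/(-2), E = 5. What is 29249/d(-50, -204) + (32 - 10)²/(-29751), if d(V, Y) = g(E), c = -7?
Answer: 1582157696/29751 ≈ 53180.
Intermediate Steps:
g(f) = 5/4 - 7/(2*f) (g(f) = (-7/f - 5/(-2))/2 = (-7/f - 5*(-½))/2 = (-7/f + 5/2)/2 = (5/2 - 7/f)/2 = 5/4 - 7/(2*f))
d(V, Y) = 11/20 (d(V, Y) = (¼)*(-14 + 5*5)/5 = (¼)*(⅕)*(-14 + 25) = (¼)*(⅕)*11 = 11/20)
29249/d(-50, -204) + (32 - 10)²/(-29751) = 29249/(11/20) + (32 - 10)²/(-29751) = 29249*(20/11) + 22²*(-1/29751) = 53180 + 484*(-1/29751) = 53180 - 484/29751 = 1582157696/29751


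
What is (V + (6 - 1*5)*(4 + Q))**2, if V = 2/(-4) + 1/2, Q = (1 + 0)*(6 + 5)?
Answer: 225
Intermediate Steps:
Q = 11 (Q = 1*11 = 11)
V = 0 (V = 2*(-1/4) + 1*(1/2) = -1/2 + 1/2 = 0)
(V + (6 - 1*5)*(4 + Q))**2 = (0 + (6 - 1*5)*(4 + 11))**2 = (0 + (6 - 5)*15)**2 = (0 + 1*15)**2 = (0 + 15)**2 = 15**2 = 225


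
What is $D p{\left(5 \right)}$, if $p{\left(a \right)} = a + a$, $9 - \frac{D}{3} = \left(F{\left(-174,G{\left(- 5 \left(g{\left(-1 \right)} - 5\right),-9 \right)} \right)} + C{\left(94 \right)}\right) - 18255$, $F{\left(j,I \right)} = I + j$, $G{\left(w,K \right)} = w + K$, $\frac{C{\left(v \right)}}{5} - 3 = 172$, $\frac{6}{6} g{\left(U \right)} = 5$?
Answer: $527160$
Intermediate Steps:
$g{\left(U \right)} = 5$
$C{\left(v \right)} = 875$ ($C{\left(v \right)} = 15 + 5 \cdot 172 = 15 + 860 = 875$)
$G{\left(w,K \right)} = K + w$
$D = 52716$ ($D = 27 - 3 \left(\left(\left(\left(-9 - 5 \left(5 - 5\right)\right) - 174\right) + 875\right) - 18255\right) = 27 - 3 \left(\left(\left(\left(-9 - 0\right) - 174\right) + 875\right) - 18255\right) = 27 - 3 \left(\left(\left(\left(-9 + 0\right) - 174\right) + 875\right) - 18255\right) = 27 - 3 \left(\left(\left(-9 - 174\right) + 875\right) - 18255\right) = 27 - 3 \left(\left(-183 + 875\right) - 18255\right) = 27 - 3 \left(692 - 18255\right) = 27 - -52689 = 27 + 52689 = 52716$)
$p{\left(a \right)} = 2 a$
$D p{\left(5 \right)} = 52716 \cdot 2 \cdot 5 = 52716 \cdot 10 = 527160$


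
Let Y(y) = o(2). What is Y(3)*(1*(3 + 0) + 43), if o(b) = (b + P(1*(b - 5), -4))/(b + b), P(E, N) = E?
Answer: -23/2 ≈ -11.500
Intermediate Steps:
o(b) = (-5 + 2*b)/(2*b) (o(b) = (b + 1*(b - 5))/(b + b) = (b + 1*(-5 + b))/((2*b)) = (b + (-5 + b))*(1/(2*b)) = (-5 + 2*b)*(1/(2*b)) = (-5 + 2*b)/(2*b))
Y(y) = -1/4 (Y(y) = (-5/2 + 2)/2 = (1/2)*(-1/2) = -1/4)
Y(3)*(1*(3 + 0) + 43) = -(1*(3 + 0) + 43)/4 = -(1*3 + 43)/4 = -(3 + 43)/4 = -1/4*46 = -23/2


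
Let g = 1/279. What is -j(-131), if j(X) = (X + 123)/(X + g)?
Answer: -558/9137 ≈ -0.061070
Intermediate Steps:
g = 1/279 ≈ 0.0035842
j(X) = (123 + X)/(1/279 + X) (j(X) = (X + 123)/(X + 1/279) = (123 + X)/(1/279 + X))
-j(-131) = -279*(123 - 131)/(1 + 279*(-131)) = -279*(-8)/(1 - 36549) = -279*(-8)/(-36548) = -279*(-1)*(-8)/36548 = -1*558/9137 = -558/9137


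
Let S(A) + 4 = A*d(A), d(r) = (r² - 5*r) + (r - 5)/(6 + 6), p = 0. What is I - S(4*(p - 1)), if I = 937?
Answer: 1082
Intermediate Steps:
d(r) = -5/12 + r² - 59*r/12 (d(r) = (r² - 5*r) + (-5 + r)/12 = (r² - 5*r) + (-5 + r)*(1/12) = (r² - 5*r) + (-5/12 + r/12) = -5/12 + r² - 59*r/12)
S(A) = -4 + A*(-5/12 + A² - 59*A/12)
I - S(4*(p - 1)) = 937 - (-4 - 4*(0 - 1)*(5 - 12*16*(0 - 1)² + 59*(4*(0 - 1)))/12) = 937 - (-4 - 4*(-1)*(5 - 12*(4*(-1))² + 59*(4*(-1)))/12) = 937 - (-4 - 1/12*(-4)*(5 - 12*(-4)² + 59*(-4))) = 937 - (-4 - 1/12*(-4)*(5 - 12*16 - 236)) = 937 - (-4 - 1/12*(-4)*(5 - 192 - 236)) = 937 - (-4 - 1/12*(-4)*(-423)) = 937 - (-4 - 141) = 937 - 1*(-145) = 937 + 145 = 1082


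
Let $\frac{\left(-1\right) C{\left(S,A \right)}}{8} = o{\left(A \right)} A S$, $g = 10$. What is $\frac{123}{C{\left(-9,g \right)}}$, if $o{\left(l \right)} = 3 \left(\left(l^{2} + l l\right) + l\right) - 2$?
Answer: $\frac{41}{150720} \approx 0.00027203$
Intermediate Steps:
$o{\left(l \right)} = -2 + 3 l + 6 l^{2}$ ($o{\left(l \right)} = 3 \left(\left(l^{2} + l^{2}\right) + l\right) - 2 = 3 \left(2 l^{2} + l\right) - 2 = 3 \left(l + 2 l^{2}\right) - 2 = \left(3 l + 6 l^{2}\right) - 2 = -2 + 3 l + 6 l^{2}$)
$C{\left(S,A \right)} = - 8 A S \left(-2 + 3 A + 6 A^{2}\right)$ ($C{\left(S,A \right)} = - 8 \left(-2 + 3 A + 6 A^{2}\right) A S = - 8 A \left(-2 + 3 A + 6 A^{2}\right) S = - 8 A S \left(-2 + 3 A + 6 A^{2}\right)$)
$\frac{123}{C{\left(-9,g \right)}} = \frac{123}{8 \cdot 10 \left(-9\right) \left(2 - 6 \cdot 10^{2} - 30\right)} = \frac{123}{8 \cdot 10 \left(-9\right) \left(2 - 600 - 30\right)} = \frac{123}{8 \cdot 10 \left(-9\right) \left(-628\right)} = \frac{123}{452160} = 123 \cdot \frac{1}{452160} = \frac{41}{150720}$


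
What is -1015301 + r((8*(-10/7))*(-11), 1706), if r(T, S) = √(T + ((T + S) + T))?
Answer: -1015301 + √102074/7 ≈ -1.0153e+6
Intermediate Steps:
r(T, S) = √(S + 3*T) (r(T, S) = √(T + ((S + T) + T)) = √(T + (S + 2*T)) = √(S + 3*T))
-1015301 + r((8*(-10/7))*(-11), 1706) = -1015301 + √(1706 + 3*((8*(-10/7))*(-11))) = -1015301 + √(1706 + 3*(-80/7*(-11))) = -1015301 + √(1706 + 3*(880/7)) = -1015301 + √(1706 + 2640/7) = -1015301 + √(14582/7) = -1015301 + √102074/7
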